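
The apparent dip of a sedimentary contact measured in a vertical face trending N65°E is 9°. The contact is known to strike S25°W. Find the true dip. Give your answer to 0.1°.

The section is 40° from the strike.
tan(true dip) = tan 9° / sin 40° = 0.2464
true dip = arctan 0.2464 = 13.84°

13.8°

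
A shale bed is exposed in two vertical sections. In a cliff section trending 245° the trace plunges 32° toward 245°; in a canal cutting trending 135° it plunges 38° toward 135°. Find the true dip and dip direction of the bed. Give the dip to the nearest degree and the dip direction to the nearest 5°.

Each apparent-dip line lies in the plane. As unit vectors (x east, y north, z up), v₁ plunges 32°→245° and v₂ plunges 38°→135°.
The plane normal is n = v₁ × v₂ ∝ (-0.075, -0.768, 0.628).
tan δ = √(n_x²+n_y²)/n_z = 0.772/0.628, so δ = 50.9°.
Dip direction = azimuth of (n_x, n_y) = atan2(-0.075, -0.768) = 186°.

true dip 51°, dip direction 185°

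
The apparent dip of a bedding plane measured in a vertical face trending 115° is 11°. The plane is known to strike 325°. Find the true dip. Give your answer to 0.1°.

21.2°

β = acute angle between strike 325° and section 115° = 30°.
tan δ = tan α / sin β = tan 11° / sin 30° = 0.1944 / 0.5000 = 0.3888
δ = arctan(0.3888) = 21.24°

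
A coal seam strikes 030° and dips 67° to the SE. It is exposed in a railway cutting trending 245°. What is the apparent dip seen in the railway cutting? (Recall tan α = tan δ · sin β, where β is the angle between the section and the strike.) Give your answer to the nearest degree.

53°

The strike is 030° and the section trends 245°; the acute angle between them is β = 35°.
tan α = tan 67° × sin 35° = 2.3559 × 0.5736 = 1.3513
apparent dip = arctan 1.3513 = 53.50°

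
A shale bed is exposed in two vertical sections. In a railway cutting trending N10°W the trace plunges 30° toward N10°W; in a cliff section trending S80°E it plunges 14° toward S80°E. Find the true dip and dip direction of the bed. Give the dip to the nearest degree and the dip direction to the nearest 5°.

true dip 37°, dip direction 030°

The two traces are lines in the plane: v₁ = (sin 350°·cos 30°, cos 350°·cos 30°, −sin 30°), v₂ = (sin 100°·cos 14°, cos 100°·cos 14°, −sin 14°).
Cross product v₁ × v₂ gives the pole to the plane: n ∝ (0.291, 0.514, 0.790).
Dip δ = arctan(|n_h|/n_z) = arctan(0.591/0.790) = 36.8°.
The horizontal component of n points toward azimuth atan2(n_x, n_y) = 29°, the dip direction.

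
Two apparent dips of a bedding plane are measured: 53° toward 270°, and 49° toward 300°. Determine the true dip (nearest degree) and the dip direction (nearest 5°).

true dip 53°, dip direction 270°

Each apparent-dip line lies in the plane. As unit vectors (x east, y north, z up), v₁ plunges 53°→270° and v₂ plunges 49°→300°.
The plane normal is n = v₁ × v₂ ∝ (-0.262, 0.000, 0.197).
Dip δ = arctan(|n_h|/n_z) = arctan(0.262/0.197) = 53.0°.
Dip direction = azimuth of (n_x, n_y) = atan2(-0.262, 0.000) = 270°.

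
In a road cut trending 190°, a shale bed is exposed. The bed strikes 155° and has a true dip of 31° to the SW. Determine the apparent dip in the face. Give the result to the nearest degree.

The section lies 35° from the strike.
tan α = tan 31° × sin 35° = 0.6009 × 0.5736 = 0.3446
apparent dip = arctan 0.3446 = 19.02°

19°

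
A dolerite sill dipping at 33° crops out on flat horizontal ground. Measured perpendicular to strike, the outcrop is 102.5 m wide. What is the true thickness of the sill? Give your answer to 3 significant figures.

True thickness t = w · sin(dip) = 102.5 × sin 33°
t = 102.5 × 0.5446 = 55.826 m

55.8 m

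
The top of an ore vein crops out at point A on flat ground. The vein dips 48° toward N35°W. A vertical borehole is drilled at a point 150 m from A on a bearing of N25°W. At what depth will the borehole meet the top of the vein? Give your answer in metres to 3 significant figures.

164 m

The hole lies 10° from the dip direction, so the down-dip offset is 150 × cos 10° = 147.72 m.
Depth = down-dip offset × tan(dip) = 147.72 × tan 48° = 147.72 × 1.1106
Depth = 164.06 m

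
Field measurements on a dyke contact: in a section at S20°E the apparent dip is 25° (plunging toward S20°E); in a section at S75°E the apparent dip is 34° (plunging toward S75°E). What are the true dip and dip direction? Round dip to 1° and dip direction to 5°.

The two traces are lines in the plane: v₁ = (sin 160°·cos 25°, cos 160°·cos 25°, −sin 25°), v₂ = (sin 105°·cos 34°, cos 105°·cos 34°, −sin 34°).
Cross product v₁ × v₂ gives the pole to the plane: n ∝ (0.386, -0.165, 0.615).
True dip = arccos(n_z / |n|) = arccos(0.8264) = 34.3°.
The horizontal component of n points toward azimuth atan2(n_x, n_y) = 113°, the dip direction.

true dip 34°, dip direction 115°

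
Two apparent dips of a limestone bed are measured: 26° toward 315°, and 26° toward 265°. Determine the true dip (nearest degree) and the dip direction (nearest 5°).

Each apparent-dip line lies in the plane. As unit vectors (x east, y north, z up), v₁ plunges 26°→315° and v₂ plunges 26°→265°.
n = v₁ × v₂ = (-0.313, 0.114, 0.619) (taken with n_z > 0).
tan δ = √(n_x²+n_y²)/n_z = 0.333/0.619, so δ = 28.3°.
Dip direction = atan2(-0.313, 0.114) = 290° (azimuth of n's horizontal projection).

true dip 28°, dip direction 290°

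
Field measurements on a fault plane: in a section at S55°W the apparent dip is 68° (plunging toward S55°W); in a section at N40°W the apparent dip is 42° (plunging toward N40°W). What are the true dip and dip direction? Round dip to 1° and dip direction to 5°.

The two traces are lines in the plane: v₁ = (sin 235°·cos 68°, cos 235°·cos 68°, −sin 68°), v₂ = (sin 320°·cos 42°, cos 320°·cos 42°, −sin 42°).
The plane normal is n = v₁ × v₂ ∝ (-0.672, -0.238, 0.277).
Dip δ = arctan(|n_h|/n_z) = arctan(0.712/0.277) = 68.7°.
Dip direction = azimuth of (n_x, n_y) = atan2(-0.672, -0.238) = 251°.

true dip 69°, dip direction 250°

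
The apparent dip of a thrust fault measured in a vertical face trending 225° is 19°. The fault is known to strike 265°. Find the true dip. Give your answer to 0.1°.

28.2°

β = acute angle between strike 265° and section 225° = 40°.
tan(true dip) = tan 19° / sin 40° = 0.5357
δ = arctan(0.5357) = 28.18°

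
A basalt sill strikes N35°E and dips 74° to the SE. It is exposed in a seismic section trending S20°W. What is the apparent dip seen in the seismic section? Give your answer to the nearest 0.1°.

The strike is N35°E and the section trends S20°W; the acute angle between them is β = 15°.
tan α = tan 74° × sin 15° = 3.4874 × 0.2588 = 0.9026
α = arctan(0.9026) = 42.07°

42.1°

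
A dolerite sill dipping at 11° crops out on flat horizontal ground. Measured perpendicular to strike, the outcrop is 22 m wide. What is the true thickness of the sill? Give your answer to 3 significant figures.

4.20 m

True thickness t = w · sin(dip) = 22 × sin 11°
t = 22 × 0.1908 = 4.198 m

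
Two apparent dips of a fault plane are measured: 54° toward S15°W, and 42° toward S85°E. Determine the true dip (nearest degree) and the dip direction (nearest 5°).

true dip 61°, dip direction 155°

The two traces are lines in the plane: v₁ = (sin 195°·cos 54°, cos 195°·cos 54°, −sin 54°), v₂ = (sin 95°·cos 42°, cos 95°·cos 42°, −sin 42°).
The plane normal is n = v₁ × v₂ ∝ (0.328, -0.701, 0.430).
Dip δ = arctan(|n_h|/n_z) = arctan(0.773/0.430) = 60.9°.
The horizontal component of n points toward azimuth atan2(n_x, n_y) = 155°, the dip direction.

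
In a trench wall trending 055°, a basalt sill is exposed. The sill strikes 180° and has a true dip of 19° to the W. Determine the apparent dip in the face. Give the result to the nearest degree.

16°

The strike is 180° and the section trends 055°; the acute angle between them is β = 55°.
tan(apparent dip) = tan 19° · sin 55° = 0.2821
α = arctan(0.2821) = 15.75°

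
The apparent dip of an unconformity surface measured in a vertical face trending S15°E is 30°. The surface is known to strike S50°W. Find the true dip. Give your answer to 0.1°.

The section is 65° from the strike.
tan(true dip) = tan 30° / sin 65° = 0.6370
true dip = arctan 0.6370 = 32.50°

32.5°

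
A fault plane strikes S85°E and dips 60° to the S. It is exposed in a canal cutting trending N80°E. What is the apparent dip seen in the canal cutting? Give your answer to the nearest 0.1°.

24.1°

The strike is S85°E and the section trends N80°E; the acute angle between them is β = 15°.
tan α = tan 60° × sin 15° = 1.7321 × 0.2588 = 0.4483
apparent dip = arctan 0.4483 = 24.15°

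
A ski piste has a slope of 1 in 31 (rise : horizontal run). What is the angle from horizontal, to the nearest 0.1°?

1.8°

tan θ = 1/31 = 0.0323
θ = arctan(0.0323) = 1.85°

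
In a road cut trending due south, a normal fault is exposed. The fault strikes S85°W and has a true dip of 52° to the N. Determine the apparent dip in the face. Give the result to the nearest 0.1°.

The strike is S85°W and the section trends due south; the acute angle between them is β = 85°.
tan(apparent dip) = tan 52° · sin 85° = 1.2751
apparent dip = arctan 1.2751 = 51.89°

51.9°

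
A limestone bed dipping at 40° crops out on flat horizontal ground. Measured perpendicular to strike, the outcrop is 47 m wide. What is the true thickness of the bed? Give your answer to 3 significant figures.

30.2 m

True thickness t = w · sin(dip) = 47 × sin 40°
t = 47 × 0.6428 = 30.211 m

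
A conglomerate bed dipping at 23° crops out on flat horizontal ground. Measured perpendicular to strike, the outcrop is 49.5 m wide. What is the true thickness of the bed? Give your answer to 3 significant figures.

19.3 m

True thickness t = w · sin(dip) = 49.5 × sin 23°
t = 49.5 × 0.3907 = 19.341 m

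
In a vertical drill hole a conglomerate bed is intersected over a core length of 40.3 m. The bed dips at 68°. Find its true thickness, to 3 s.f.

15.1 m

True thickness t = h · cos(dip) = 40.3 × cos 68°
t = 40.3 × 0.3746 = 15.097 m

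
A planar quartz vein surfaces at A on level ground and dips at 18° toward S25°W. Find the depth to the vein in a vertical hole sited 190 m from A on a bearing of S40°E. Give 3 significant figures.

The hole lies 65° from the dip direction, so the down-dip offset is 190 × cos 65° = 80.30 m.
Depth = down-dip offset × tan(dip) = 80.30 × tan 18° = 80.30 × 0.3249
Depth = 26.09 m

26.1 m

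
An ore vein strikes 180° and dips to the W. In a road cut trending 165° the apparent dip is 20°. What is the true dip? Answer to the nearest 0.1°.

β = acute angle between strike 180° and section 165° = 15°.
tan(true dip) = tan 20° / sin 15° = 1.4063
true dip = arctan 1.4063 = 54.58°

54.6°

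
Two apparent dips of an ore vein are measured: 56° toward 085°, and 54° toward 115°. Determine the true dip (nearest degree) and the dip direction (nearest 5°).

true dip 56°, dip direction 090°

Represent each trace as a vector plunging at its apparent dip toward its trend (east-north-up frame): v₁ = (0.557, 0.049, -0.829), v₂ = (0.533, -0.248, -0.809).
Cross product v₁ × v₂ gives the pole to the plane: n ∝ (0.245, -0.009, 0.164).
True dip = arccos(n_z / |n|) = arccos(0.5562) = 56.2°.
Dip direction = azimuth of (n_x, n_y) = atan2(0.245, -0.009) = 92°.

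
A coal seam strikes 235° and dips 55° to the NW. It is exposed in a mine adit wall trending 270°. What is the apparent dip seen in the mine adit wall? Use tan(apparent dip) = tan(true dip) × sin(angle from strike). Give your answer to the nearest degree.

39°

The strike is 235° and the section trends 270°; the acute angle between them is β = 35°.
tan α = tan 55° × sin 35° = 1.4281 × 0.5736 = 0.8192
α = arctan(0.8192) = 39.32°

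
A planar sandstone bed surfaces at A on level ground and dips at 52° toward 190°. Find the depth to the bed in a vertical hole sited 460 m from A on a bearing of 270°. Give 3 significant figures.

102 m

The hole lies 80° from the dip direction, so the down-dip offset is 460 × cos 80° = 79.88 m.
Depth = down-dip offset × tan(dip) = 79.88 × tan 52° = 79.88 × 1.2799
Depth = 102.24 m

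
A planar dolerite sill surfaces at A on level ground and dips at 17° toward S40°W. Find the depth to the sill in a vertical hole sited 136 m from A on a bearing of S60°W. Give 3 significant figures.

39.1 m

The hole lies 20° from the dip direction, so the down-dip offset is 136 × cos 20° = 127.80 m.
Depth = down-dip offset × tan(dip) = 127.80 × tan 17° = 127.80 × 0.3057
Depth = 39.07 m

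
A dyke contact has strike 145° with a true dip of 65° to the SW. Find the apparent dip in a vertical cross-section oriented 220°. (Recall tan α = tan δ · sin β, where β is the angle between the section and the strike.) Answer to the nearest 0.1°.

64.2°

The section lies 75° from the strike.
tan(apparent dip) = tan 65° · sin 75° = 2.0714
apparent dip = arctan 2.0714 = 64.23°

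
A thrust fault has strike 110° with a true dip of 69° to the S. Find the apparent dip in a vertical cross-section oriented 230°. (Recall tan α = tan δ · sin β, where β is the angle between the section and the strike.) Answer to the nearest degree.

66°

The strike is 110° and the section trends 230°; the acute angle between them is β = 60°.
tan(apparent dip) = tan 69° · sin 60° = 2.2561
apparent dip = arctan 2.2561 = 66.09°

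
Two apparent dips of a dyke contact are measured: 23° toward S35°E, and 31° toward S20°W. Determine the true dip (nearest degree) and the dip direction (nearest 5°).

The two traces are lines in the plane: v₁ = (sin 145°·cos 23°, cos 145°·cos 23°, −sin 23°), v₂ = (sin 200°·cos 31°, cos 200°·cos 31°, −sin 31°).
Cross product v₁ × v₂ gives the pole to the plane: n ∝ (-0.074, -0.386, 0.646).
Dip δ = arctan(|n_h|/n_z) = arctan(0.393/0.646) = 31.3°.
Dip direction = azimuth of (n_x, n_y) = atan2(-0.074, -0.386) = 191°.

true dip 31°, dip direction 190°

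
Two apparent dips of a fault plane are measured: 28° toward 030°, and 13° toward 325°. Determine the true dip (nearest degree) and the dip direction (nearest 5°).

true dip 28°, dip direction 030°

The two traces are lines in the plane: v₁ = (sin 30°·cos 28°, cos 30°·cos 28°, −sin 28°), v₂ = (sin 325°·cos 13°, cos 325°·cos 13°, −sin 13°).
n = v₁ × v₂ = (0.203, 0.362, 0.780) (taken with n_z > 0).
Dip δ = arctan(|n_h|/n_z) = arctan(0.415/0.780) = 28.0°.
Dip direction = atan2(0.203, 0.362) = 29° (azimuth of n's horizontal projection).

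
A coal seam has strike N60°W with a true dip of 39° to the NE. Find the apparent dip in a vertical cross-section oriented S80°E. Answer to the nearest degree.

The section lies 20° from the strike.
tan(apparent dip) = tan 39° · sin 20° = 0.2770
α = arctan(0.2770) = 15.48°

15°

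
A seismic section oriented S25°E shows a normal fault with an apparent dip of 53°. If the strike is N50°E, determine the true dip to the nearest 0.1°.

53.9°

β = acute angle between strike N50°E and section S25°E = 75°.
tan δ = tan α / sin β = tan 53° / sin 75° = 1.3270 / 0.9659 = 1.3739
true dip = arctan 1.3739 = 53.95°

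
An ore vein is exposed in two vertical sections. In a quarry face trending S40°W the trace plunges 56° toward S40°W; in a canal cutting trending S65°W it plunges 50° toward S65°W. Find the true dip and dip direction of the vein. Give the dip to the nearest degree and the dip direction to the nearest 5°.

true dip 57°, dip direction 205°

The two traces are lines in the plane: v₁ = (sin 220°·cos 56°, cos 220°·cos 56°, −sin 56°), v₂ = (sin 245°·cos 50°, cos 245°·cos 50°, −sin 50°).
Cross product v₁ × v₂ gives the pole to the plane: n ∝ (-0.103, -0.208, 0.152).
Dip δ = arctan(|n_h|/n_z) = arctan(0.232/0.152) = 56.8°.
Dip direction = azimuth of (n_x, n_y) = atan2(-0.103, -0.208) = 206°.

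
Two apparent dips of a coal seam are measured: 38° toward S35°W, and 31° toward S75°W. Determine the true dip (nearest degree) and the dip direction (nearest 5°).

true dip 38°, dip direction 215°

Represent each trace as a vector plunging at its apparent dip toward its trend (east-north-up frame): v₁ = (-0.452, -0.646, -0.616), v₂ = (-0.828, -0.222, -0.515).
Cross product v₁ × v₂ gives the pole to the plane: n ∝ (-0.196, -0.277, 0.434).
True dip = arccos(n_z / |n|) = arccos(0.7880) = 38.0°.
The horizontal component of n points toward azimuth atan2(n_x, n_y) = 215°, the dip direction.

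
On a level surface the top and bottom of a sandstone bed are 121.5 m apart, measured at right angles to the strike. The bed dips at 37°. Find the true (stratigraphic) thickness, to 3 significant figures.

73.1 m

True thickness t = w · sin(dip) = 121.5 × sin 37°
t = 121.5 × 0.6018 = 73.121 m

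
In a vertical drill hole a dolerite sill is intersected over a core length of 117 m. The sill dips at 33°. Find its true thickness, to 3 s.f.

True thickness t = h · cos(dip) = 117 × cos 33°
t = 117 × 0.8387 = 98.124 m

98.1 m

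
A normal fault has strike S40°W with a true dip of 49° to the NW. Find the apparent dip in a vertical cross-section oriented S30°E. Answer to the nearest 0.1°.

47.2°

Angle between strike (S40°W) and section (S30°E): β = 70°.
tan(apparent dip) = tan 49° · sin 70° = 1.0810
apparent dip = arctan 1.0810 = 47.23°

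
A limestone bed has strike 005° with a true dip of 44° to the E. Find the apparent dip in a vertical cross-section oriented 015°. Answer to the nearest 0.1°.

9.5°

The section lies 10° from the strike.
tan(apparent dip) = tan 44° · sin 10° = 0.1677
α = arctan(0.1677) = 9.52°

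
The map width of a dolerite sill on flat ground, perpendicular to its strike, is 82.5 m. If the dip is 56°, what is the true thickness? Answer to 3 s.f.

True thickness t = w · sin(dip) = 82.5 × sin 56°
t = 82.5 × 0.8290 = 68.396 m

68.4 m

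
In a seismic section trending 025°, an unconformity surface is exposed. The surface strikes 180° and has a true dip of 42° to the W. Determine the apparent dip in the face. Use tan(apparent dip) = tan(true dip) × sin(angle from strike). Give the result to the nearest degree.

Angle between strike (180°) and section (025°): β = 25°.
tan α = tan 42° × sin 25° = 0.9004 × 0.4226 = 0.3805
α = arctan(0.3805) = 20.83°

21°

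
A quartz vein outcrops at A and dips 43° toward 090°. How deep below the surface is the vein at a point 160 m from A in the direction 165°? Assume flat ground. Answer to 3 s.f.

The hole lies 75° from the dip direction, so the down-dip offset is 160 × cos 75° = 41.41 m.
Depth = down-dip offset × tan(dip) = 41.41 × tan 43° = 41.41 × 0.9325
Depth = 38.62 m

38.6 m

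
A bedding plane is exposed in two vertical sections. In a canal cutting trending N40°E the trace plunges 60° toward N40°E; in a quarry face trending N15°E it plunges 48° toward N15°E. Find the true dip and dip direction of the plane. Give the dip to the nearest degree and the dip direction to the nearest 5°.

true dip 64°, dip direction 070°

Represent each trace as a vector plunging at its apparent dip toward its trend (east-north-up frame): v₁ = (0.321, 0.383, -0.866), v₂ = (0.173, 0.646, -0.743).
n = v₁ × v₂ = (0.275, 0.089, 0.141) (taken with n_z > 0).
Dip δ = arctan(|n_h|/n_z) = arctan(0.289/0.141) = 63.9°.
Dip direction = azimuth of (n_x, n_y) = atan2(0.275, 0.089) = 72°.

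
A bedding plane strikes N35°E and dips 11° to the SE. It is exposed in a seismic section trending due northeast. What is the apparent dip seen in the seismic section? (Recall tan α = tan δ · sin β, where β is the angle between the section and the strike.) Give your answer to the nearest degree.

2°

Angle between strike (N35°E) and section (due northeast): β = 10°.
tan α = tan 11° × sin 10° = 0.1944 × 0.1736 = 0.0338
α = arctan(0.0338) = 1.93°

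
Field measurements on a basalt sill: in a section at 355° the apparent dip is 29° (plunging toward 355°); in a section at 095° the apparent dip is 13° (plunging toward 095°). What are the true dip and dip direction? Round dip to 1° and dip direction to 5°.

true dip 33°, dip direction 025°

Each apparent-dip line lies in the plane. As unit vectors (x east, y north, z up), v₁ plunges 29°→355° and v₂ plunges 13°→095°.
Cross product v₁ × v₂ gives the pole to the plane: n ∝ (0.237, 0.488, 0.839).
True dip = arccos(n_z / |n|) = arccos(0.8399) = 32.9°.
Dip direction = azimuth of (n_x, n_y) = atan2(0.237, 0.488) = 26°.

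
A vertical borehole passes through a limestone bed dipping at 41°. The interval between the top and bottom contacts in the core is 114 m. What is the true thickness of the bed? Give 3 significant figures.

86.0 m

True thickness t = h · cos(dip) = 114 × cos 41°
t = 114 × 0.7547 = 86.037 m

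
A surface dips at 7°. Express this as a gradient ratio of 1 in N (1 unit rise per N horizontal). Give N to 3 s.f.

1 : N means tan θ = 1/N, so N = 1/tan 7° = 1/0.1228

1 in 8.14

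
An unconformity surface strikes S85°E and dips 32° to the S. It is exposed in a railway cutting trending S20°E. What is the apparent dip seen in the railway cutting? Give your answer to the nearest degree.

30°

Angle between strike (S85°E) and section (S20°E): β = 65°.
tan(apparent dip) = tan 32° · sin 65° = 0.5663
apparent dip = arctan 0.5663 = 29.52°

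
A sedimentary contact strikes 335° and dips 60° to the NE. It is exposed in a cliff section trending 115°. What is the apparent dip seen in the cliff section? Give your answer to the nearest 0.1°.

48.1°

The strike is 335° and the section trends 115°; the acute angle between them is β = 40°.
tan(apparent dip) = tan 60° · sin 40° = 1.1133
α = arctan(1.1133) = 48.07°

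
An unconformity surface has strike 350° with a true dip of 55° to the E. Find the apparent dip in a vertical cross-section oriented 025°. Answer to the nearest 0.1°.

39.3°

The strike is 350° and the section trends 025°; the acute angle between them is β = 35°.
tan(apparent dip) = tan 55° · sin 35° = 0.8192
apparent dip = arctan 0.8192 = 39.32°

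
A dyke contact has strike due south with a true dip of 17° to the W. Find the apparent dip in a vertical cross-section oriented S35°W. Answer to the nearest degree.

10°

The section lies 35° from the strike.
tan(apparent dip) = tan 17° · sin 35° = 0.1754
apparent dip = arctan 0.1754 = 9.95°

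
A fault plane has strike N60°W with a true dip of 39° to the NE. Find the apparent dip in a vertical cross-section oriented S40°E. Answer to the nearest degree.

The section lies 20° from the strike.
tan α = tan 39° × sin 20° = 0.8098 × 0.3420 = 0.2770
α = arctan(0.2770) = 15.48°

15°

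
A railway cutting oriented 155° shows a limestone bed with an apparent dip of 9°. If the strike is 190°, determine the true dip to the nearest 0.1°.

The section is 35° from the strike.
tan δ = tan α / sin β = tan 9° / sin 35° = 0.1584 / 0.5736 = 0.2761
true dip = arctan 0.2761 = 15.44°

15.4°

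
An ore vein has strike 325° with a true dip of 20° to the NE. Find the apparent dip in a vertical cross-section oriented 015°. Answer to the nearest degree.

16°

The section lies 50° from the strike.
tan(apparent dip) = tan 20° · sin 50° = 0.2788
apparent dip = arctan 0.2788 = 15.58°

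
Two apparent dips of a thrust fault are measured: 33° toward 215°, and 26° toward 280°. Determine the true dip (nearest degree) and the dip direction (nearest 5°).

Represent each trace as a vector plunging at its apparent dip toward its trend (east-north-up frame): v₁ = (-0.481, -0.687, -0.545), v₂ = (-0.885, 0.156, -0.438).
The plane normal is n = v₁ × v₂ ∝ (-0.386, -0.271, 0.683).
Dip δ = arctan(|n_h|/n_z) = arctan(0.472/0.683) = 34.6°.
Dip direction = azimuth of (n_x, n_y) = atan2(-0.386, -0.271) = 235°.

true dip 35°, dip direction 235°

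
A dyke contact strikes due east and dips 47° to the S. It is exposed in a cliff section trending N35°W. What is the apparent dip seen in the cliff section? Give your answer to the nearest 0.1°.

The section lies 55° from the strike.
tan(apparent dip) = tan 47° · sin 55° = 0.8784
apparent dip = arctan 0.8784 = 41.30°

41.3°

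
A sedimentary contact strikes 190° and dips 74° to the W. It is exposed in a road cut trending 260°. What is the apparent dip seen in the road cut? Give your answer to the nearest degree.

Angle between strike (190°) and section (260°): β = 70°.
tan(apparent dip) = tan 74° · sin 70° = 3.2771
apparent dip = arctan 3.2771 = 73.03°

73°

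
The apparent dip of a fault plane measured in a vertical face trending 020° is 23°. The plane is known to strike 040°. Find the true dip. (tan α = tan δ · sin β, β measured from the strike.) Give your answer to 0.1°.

The section is 20° from the strike.
tan(true dip) = tan 23° / sin 20° = 1.2411
true dip = arctan 1.2411 = 51.14°

51.1°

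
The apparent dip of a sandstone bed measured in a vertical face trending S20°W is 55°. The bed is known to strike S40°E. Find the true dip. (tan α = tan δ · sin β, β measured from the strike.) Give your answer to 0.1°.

The section is 60° from the strike.
tan δ = tan α / sin β = tan 55° / sin 60° = 1.4281 / 0.8660 = 1.6491
δ = arctan(1.6491) = 58.77°

58.8°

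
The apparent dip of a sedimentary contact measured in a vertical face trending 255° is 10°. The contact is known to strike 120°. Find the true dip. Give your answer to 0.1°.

The section is 45° from the strike.
tan(true dip) = tan 10° / sin 45° = 0.2494
true dip = arctan 0.2494 = 14.00°

14.0°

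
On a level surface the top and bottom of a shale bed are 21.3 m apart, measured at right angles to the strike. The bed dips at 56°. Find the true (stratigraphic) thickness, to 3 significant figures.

True thickness t = w · sin(dip) = 21.3 × sin 56°
t = 21.3 × 0.8290 = 17.659 m

17.7 m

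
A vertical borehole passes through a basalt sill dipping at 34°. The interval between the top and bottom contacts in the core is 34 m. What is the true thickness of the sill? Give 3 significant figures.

True thickness t = h · cos(dip) = 34 × cos 34°
t = 34 × 0.8290 = 28.187 m

28.2 m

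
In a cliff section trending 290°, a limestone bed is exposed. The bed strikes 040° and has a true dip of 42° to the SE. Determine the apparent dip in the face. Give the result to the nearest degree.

40°

Angle between strike (040°) and section (290°): β = 70°.
tan α = tan 42° × sin 70° = 0.9004 × 0.9397 = 0.8461
α = arctan(0.8461) = 40.23°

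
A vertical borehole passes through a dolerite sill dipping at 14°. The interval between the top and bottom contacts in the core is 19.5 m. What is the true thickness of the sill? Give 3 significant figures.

True thickness t = h · cos(dip) = 19.5 × cos 14°
t = 19.5 × 0.9703 = 18.921 m

18.9 m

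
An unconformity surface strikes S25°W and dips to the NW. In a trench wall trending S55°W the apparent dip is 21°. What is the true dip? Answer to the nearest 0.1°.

The section is 30° from the strike.
tan δ = tan α / sin β = tan 21° / sin 30° = 0.3839 / 0.5000 = 0.7677
true dip = arctan 0.7677 = 37.51°

37.5°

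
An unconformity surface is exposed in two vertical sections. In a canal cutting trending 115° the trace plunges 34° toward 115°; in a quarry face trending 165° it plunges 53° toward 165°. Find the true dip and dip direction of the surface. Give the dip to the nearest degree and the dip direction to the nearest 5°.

Represent each trace as a vector plunging at its apparent dip toward its trend (east-north-up frame): v₁ = (0.751, -0.350, -0.559), v₂ = (0.156, -0.581, -0.799).
The plane normal is n = v₁ × v₂ ∝ (0.045, -0.513, 0.382).
tan δ = √(n_x²+n_y²)/n_z = 0.515/0.382, so δ = 53.4°.
The horizontal component of n points toward azimuth atan2(n_x, n_y) = 175°, the dip direction.

true dip 53°, dip direction 175°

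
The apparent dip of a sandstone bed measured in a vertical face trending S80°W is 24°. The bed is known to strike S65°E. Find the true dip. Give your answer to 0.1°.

37.8°

The section is 35° from the strike.
tan(true dip) = tan 24° / sin 35° = 0.7762
true dip = arctan 0.7762 = 37.82°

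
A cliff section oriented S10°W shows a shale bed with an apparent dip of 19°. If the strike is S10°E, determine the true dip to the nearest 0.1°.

45.2°

β = acute angle between strike S10°E and section S10°W = 20°.
tan δ = tan α / sin β = tan 19° / sin 20° = 0.3443 / 0.3420 = 1.0067
true dip = arctan 1.0067 = 45.19°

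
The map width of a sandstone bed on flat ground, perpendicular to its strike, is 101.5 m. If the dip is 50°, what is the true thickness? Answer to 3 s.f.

True thickness t = w · sin(dip) = 101.5 × sin 50°
t = 101.5 × 0.7660 = 77.754 m

77.8 m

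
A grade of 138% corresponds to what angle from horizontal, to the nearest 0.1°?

54.1°

tan θ = 138/100 = 1.3800
θ = arctan(1.3800) = 54.07°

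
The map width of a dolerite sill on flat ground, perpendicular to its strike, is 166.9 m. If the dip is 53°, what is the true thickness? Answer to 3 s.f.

True thickness t = w · sin(dip) = 166.9 × sin 53°
t = 166.9 × 0.7986 = 133.292 m

133 m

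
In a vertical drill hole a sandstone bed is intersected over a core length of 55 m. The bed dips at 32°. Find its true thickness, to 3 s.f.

True thickness t = h · cos(dip) = 55 × cos 32°
t = 55 × 0.8480 = 46.643 m

46.6 m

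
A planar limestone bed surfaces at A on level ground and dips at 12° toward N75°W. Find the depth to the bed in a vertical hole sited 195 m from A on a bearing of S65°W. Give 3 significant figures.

The hole lies 40° from the dip direction, so the down-dip offset is 195 × cos 40° = 149.38 m.
Depth = down-dip offset × tan(dip) = 149.38 × tan 12° = 149.38 × 0.2126
Depth = 31.75 m

31.8 m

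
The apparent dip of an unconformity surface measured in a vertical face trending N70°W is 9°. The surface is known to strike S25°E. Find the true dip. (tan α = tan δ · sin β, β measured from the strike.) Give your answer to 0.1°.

12.6°

The section is 45° from the strike.
tan(true dip) = tan 9° / sin 45° = 0.2240
δ = arctan(0.2240) = 12.63°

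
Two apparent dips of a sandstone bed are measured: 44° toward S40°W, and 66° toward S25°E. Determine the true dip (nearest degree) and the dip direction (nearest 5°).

true dip 66°, dip direction 155°

Each apparent-dip line lies in the plane. As unit vectors (x east, y north, z up), v₁ plunges 44°→S40°W and v₂ plunges 66°→S25°E.
The plane normal is n = v₁ × v₂ ∝ (0.247, -0.542, 0.265).
Dip δ = arctan(|n_h|/n_z) = arctan(0.596/0.265) = 66.0°.
The horizontal component of n points toward azimuth atan2(n_x, n_y) = 155°, the dip direction.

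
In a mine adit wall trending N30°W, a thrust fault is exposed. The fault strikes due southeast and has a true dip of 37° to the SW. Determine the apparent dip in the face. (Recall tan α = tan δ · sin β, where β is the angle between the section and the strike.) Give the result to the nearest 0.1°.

Angle between strike (due southeast) and section (N30°W): β = 15°.
tan α = tan 37° × sin 15° = 0.7536 × 0.2588 = 0.1950
α = arctan(0.1950) = 11.04°

11.0°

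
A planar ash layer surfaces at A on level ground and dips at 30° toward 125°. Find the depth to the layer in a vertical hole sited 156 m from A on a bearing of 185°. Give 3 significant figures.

45.0 m

The hole lies 60° from the dip direction, so the down-dip offset is 156 × cos 60° = 78.00 m.
Depth = down-dip offset × tan(dip) = 78.00 × tan 30° = 78.00 × 0.5774
Depth = 45.03 m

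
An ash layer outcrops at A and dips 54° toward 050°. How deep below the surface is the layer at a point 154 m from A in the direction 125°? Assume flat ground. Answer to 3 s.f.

The hole lies 75° from the dip direction, so the down-dip offset is 154 × cos 75° = 39.86 m.
Depth = down-dip offset × tan(dip) = 39.86 × tan 54° = 39.86 × 1.3764
Depth = 54.86 m

54.9 m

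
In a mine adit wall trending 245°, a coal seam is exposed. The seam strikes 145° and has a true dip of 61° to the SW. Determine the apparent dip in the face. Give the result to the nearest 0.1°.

Angle between strike (145°) and section (245°): β = 80°.
tan α = tan 61° × sin 80° = 1.8040 × 0.9848 = 1.7766
α = arctan(1.7766) = 60.63°

60.6°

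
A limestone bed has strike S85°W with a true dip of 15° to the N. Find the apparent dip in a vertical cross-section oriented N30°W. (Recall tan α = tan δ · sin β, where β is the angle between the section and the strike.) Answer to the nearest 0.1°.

13.6°

Angle between strike (S85°W) and section (N30°W): β = 65°.
tan α = tan 15° × sin 65° = 0.2679 × 0.9063 = 0.2428
apparent dip = arctan 0.2428 = 13.65°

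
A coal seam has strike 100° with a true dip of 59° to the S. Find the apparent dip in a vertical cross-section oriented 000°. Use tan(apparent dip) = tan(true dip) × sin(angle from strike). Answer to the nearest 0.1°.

58.6°

The section lies 80° from the strike.
tan α = tan 59° × sin 80° = 1.6643 × 0.9848 = 1.6390
α = arctan(1.6390) = 58.61°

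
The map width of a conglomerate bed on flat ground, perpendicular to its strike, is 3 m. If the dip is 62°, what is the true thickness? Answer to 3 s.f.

2.65 m

True thickness t = w · sin(dip) = 3 × sin 62°
t = 3 × 0.8829 = 2.649 m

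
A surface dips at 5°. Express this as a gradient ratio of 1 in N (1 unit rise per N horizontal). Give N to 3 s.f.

1 : N means tan θ = 1/N, so N = 1/tan 5° = 1/0.0875

1 in 11.4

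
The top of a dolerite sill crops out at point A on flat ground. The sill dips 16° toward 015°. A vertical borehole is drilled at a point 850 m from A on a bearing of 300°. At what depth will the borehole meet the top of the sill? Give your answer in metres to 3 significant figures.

The hole lies 75° from the dip direction, so the down-dip offset is 850 × cos 75° = 220.00 m.
Depth = down-dip offset × tan(dip) = 220.00 × tan 16° = 220.00 × 0.2867
Depth = 63.08 m

63.1 m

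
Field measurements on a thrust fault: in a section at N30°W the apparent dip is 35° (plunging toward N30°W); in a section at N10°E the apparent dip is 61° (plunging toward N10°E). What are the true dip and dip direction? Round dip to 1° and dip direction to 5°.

true dip 64°, dip direction 040°

The two traces are lines in the plane: v₁ = (sin 330°·cos 35°, cos 330°·cos 35°, −sin 35°), v₂ = (sin 10°·cos 61°, cos 10°·cos 61°, −sin 61°).
Cross product v₁ × v₂ gives the pole to the plane: n ∝ (0.347, 0.407, 0.255).
tan δ = √(n_x²+n_y²)/n_z = 0.534/0.255, so δ = 64.5°.
Dip direction = atan2(0.347, 0.407) = 40° (azimuth of n's horizontal projection).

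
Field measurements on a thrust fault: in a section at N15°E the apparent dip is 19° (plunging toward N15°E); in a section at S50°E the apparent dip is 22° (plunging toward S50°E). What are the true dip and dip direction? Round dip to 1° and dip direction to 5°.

Each apparent-dip line lies in the plane. As unit vectors (x east, y north, z up), v₁ plunges 19°→N15°E and v₂ plunges 22°→S50°E.
n = v₁ × v₂ = (0.536, 0.140, 0.795) (taken with n_z > 0).
tan δ = √(n_x²+n_y²)/n_z = 0.554/0.795, so δ = 34.9°.
The horizontal component of n points toward azimuth atan2(n_x, n_y) = 75°, the dip direction.

true dip 35°, dip direction 075°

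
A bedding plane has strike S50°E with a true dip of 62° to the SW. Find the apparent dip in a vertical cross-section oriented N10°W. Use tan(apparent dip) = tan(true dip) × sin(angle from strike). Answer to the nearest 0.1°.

Angle between strike (S50°E) and section (N10°W): β = 40°.
tan(apparent dip) = tan 62° · sin 40° = 1.2089
α = arctan(1.2089) = 50.40°

50.4°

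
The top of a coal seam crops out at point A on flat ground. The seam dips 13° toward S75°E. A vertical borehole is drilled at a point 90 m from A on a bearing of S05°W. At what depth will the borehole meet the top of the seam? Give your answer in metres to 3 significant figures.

The hole lies 80° from the dip direction, so the down-dip offset is 90 × cos 80° = 15.63 m.
Depth = down-dip offset × tan(dip) = 15.63 × tan 13° = 15.63 × 0.2309
Depth = 3.61 m

3.61 m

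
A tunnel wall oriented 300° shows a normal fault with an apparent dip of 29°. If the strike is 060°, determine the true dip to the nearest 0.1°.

The section is 60° from the strike.
tan δ = tan α / sin β = tan 29° / sin 60° = 0.5543 / 0.8660 = 0.6401
true dip = arctan 0.6401 = 32.62°

32.6°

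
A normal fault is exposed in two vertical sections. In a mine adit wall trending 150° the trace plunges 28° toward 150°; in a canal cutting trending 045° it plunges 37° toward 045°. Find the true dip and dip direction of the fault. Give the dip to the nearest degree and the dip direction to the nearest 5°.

true dip 47°, dip direction 090°

The two traces are lines in the plane: v₁ = (sin 150°·cos 28°, cos 150°·cos 28°, −sin 28°), v₂ = (sin 45°·cos 37°, cos 45°·cos 37°, −sin 37°).
Cross product v₁ × v₂ gives the pole to the plane: n ∝ (0.725, 0.001, 0.681).
tan δ = √(n_x²+n_y²)/n_z = 0.725/0.681, so δ = 46.8°.
Dip direction = azimuth of (n_x, n_y) = atan2(0.725, 0.001) = 90°.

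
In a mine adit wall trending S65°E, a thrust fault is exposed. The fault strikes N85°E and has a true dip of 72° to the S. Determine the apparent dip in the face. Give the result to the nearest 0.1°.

57.0°

Angle between strike (N85°E) and section (S65°E): β = 30°.
tan(apparent dip) = tan 72° · sin 30° = 1.5388
apparent dip = arctan 1.5388 = 56.98°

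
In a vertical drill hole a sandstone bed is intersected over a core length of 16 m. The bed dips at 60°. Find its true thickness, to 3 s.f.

True thickness t = h · cos(dip) = 16 × cos 60°
t = 16 × 0.5000 = 8.000 m

8.00 m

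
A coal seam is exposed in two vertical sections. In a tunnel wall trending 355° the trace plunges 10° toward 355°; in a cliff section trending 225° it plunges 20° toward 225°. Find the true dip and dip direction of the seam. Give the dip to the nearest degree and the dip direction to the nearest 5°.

true dip 33°, dip direction 280°

The two traces are lines in the plane: v₁ = (sin 355°·cos 10°, cos 355°·cos 10°, −sin 10°), v₂ = (sin 225°·cos 20°, cos 225°·cos 20°, −sin 20°).
n = v₁ × v₂ = (-0.451, 0.086, 0.709) (taken with n_z > 0).
Dip δ = arctan(|n_h|/n_z) = arctan(0.459/0.709) = 32.9°.
Dip direction = atan2(-0.451, 0.086) = 281° (azimuth of n's horizontal projection).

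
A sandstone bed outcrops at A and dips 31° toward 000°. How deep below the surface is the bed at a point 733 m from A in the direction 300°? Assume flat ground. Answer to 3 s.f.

The hole lies 60° from the dip direction, so the down-dip offset is 733 × cos 60° = 366.50 m.
Depth = down-dip offset × tan(dip) = 366.50 × tan 31° = 366.50 × 0.6009
Depth = 220.22 m

220 m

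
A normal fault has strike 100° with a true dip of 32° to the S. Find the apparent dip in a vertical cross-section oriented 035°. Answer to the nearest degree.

The strike is 100° and the section trends 035°; the acute angle between them is β = 65°.
tan(apparent dip) = tan 32° · sin 65° = 0.5663
apparent dip = arctan 0.5663 = 29.52°

30°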